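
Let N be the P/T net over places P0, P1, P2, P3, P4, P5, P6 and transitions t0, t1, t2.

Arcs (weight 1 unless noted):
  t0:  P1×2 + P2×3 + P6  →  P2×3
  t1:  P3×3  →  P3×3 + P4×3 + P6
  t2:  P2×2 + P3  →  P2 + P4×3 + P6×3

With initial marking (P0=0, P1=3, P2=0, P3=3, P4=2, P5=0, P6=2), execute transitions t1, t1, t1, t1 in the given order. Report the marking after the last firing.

step 1: fire t1:  (P0=0, P1=3, P2=0, P3=3, P4=2, P5=0, P6=2) → (P0=0, P1=3, P2=0, P3=3, P4=5, P5=0, P6=3)
step 2: fire t1:  (P0=0, P1=3, P2=0, P3=3, P4=5, P5=0, P6=3) → (P0=0, P1=3, P2=0, P3=3, P4=8, P5=0, P6=4)
step 3: fire t1:  (P0=0, P1=3, P2=0, P3=3, P4=8, P5=0, P6=4) → (P0=0, P1=3, P2=0, P3=3, P4=11, P5=0, P6=5)
step 4: fire t1:  (P0=0, P1=3, P2=0, P3=3, P4=11, P5=0, P6=5) → (P0=0, P1=3, P2=0, P3=3, P4=14, P5=0, P6=6)

(P0=0, P1=3, P2=0, P3=3, P4=14, P5=0, P6=6)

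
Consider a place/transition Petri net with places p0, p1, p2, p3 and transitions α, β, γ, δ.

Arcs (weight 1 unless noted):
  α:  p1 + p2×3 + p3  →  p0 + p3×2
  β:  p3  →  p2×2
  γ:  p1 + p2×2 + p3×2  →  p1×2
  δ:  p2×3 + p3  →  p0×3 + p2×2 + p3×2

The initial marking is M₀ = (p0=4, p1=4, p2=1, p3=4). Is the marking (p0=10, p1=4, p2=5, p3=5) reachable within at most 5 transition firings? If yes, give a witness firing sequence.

NO — not reachable within 5 firings

depth 0: 1 marking
depth 1: 2 markings reached so far
depth 2: 6 markings reached so far
depth 3: 11 markings reached so far
depth 4: 18 markings reached so far
depth 5: 28 markings reached so far
target is not among the 28 markings reachable within 5 steps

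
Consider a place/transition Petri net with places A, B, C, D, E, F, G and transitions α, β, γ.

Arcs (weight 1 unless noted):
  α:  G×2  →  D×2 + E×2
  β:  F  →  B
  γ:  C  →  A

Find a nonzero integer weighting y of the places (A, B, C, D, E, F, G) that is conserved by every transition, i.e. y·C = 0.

Incidence matrix C (rows=places, cols=transitions):
        α    β    γ
    A   0    0    1
    B   0    1    0
    C   0    0   -1
    D   2    0    0
    E   2    0    0
    F   0   -1    0
    G  -2    0    0

Candidate y = [1, 0, 1, 0, 0, 0, 0]; check y·C column-wise:
  col α: 1·0 + 1·0 + 0·2 + 0·2 + 0·-2 = 0
  col β: 1·0 + 0·1 + 1·0 + 0·-1 = 0
  col γ: 1·1 + 1·-1 = 0

y = (A:1, B:0, C:1, D:0, E:0, F:0, G:0)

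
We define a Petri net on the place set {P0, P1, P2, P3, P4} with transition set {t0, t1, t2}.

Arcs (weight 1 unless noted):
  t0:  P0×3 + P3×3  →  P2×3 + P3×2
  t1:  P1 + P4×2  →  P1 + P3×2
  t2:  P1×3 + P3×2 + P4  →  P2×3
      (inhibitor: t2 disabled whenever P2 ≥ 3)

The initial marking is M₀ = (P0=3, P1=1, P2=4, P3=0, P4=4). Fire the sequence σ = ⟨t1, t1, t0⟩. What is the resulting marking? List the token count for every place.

step 1: fire t1:  (P0=3, P1=1, P2=4, P3=0, P4=4) → (P0=3, P1=1, P2=4, P3=2, P4=2)
step 2: fire t1:  (P0=3, P1=1, P2=4, P3=2, P4=2) → (P0=3, P1=1, P2=4, P3=4, P4=0)
step 3: fire t0:  (P0=3, P1=1, P2=4, P3=4, P4=0) → (P0=0, P1=1, P2=7, P3=3, P4=0)

(P0=0, P1=1, P2=7, P3=3, P4=0)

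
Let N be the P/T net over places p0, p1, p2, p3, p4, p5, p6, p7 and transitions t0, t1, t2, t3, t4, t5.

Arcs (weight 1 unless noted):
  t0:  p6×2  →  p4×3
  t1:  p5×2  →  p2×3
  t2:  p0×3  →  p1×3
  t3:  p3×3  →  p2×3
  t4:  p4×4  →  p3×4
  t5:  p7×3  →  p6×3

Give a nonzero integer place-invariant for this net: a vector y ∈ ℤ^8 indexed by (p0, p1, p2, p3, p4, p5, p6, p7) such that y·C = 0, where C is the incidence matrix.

y = (p0:1, p1:1, p2:0, p3:0, p4:0, p5:0, p6:0, p7:0)

Incidence matrix C (rows=places, cols=transitions):
       t0   t1   t2   t3   t4   t5
   p0   0    0   -3    0    0    0
   p1   0    0    3    0    0    0
   p2   0    3    0    3    0    0
   p3   0    0    0   -3    4    0
   p4   3    0    0    0   -4    0
   p5   0   -2    0    0    0    0
   p6  -2    0    0    0    0    3
   p7   0    0    0    0    0   -3

Candidate y = [1, 1, 0, 0, 0, 0, 0, 0]; check y·C column-wise:
  col t0: 1·0 + 1·0 + 0·3 + 0·-2 = 0
  col t1: 1·0 + 1·0 + 0·3 + 0·-2 = 0
  col t2: 1·-3 + 1·3 = 0
  col t3: 1·0 + 1·0 + 0·3 + 0·-3 = 0
  col t4: 1·0 + 1·0 + 0·4 + 0·-4 = 0
  col t5: 1·0 + 1·0 + 0·3 + 0·-3 = 0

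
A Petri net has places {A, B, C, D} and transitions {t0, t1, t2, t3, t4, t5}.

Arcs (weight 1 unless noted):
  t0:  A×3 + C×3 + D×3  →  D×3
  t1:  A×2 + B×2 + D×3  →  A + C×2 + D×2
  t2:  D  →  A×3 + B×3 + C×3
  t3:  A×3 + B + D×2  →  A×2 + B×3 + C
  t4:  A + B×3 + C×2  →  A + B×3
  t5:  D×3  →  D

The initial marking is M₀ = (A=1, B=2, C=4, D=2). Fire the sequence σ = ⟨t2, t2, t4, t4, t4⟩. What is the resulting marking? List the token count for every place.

(A=7, B=8, C=4, D=0)

step 1: fire t2:  (A=1, B=2, C=4, D=2) → (A=4, B=5, C=7, D=1)
step 2: fire t2:  (A=4, B=5, C=7, D=1) → (A=7, B=8, C=10, D=0)
step 3: fire t4:  (A=7, B=8, C=10, D=0) → (A=7, B=8, C=8, D=0)
step 4: fire t4:  (A=7, B=8, C=8, D=0) → (A=7, B=8, C=6, D=0)
step 5: fire t4:  (A=7, B=8, C=6, D=0) → (A=7, B=8, C=4, D=0)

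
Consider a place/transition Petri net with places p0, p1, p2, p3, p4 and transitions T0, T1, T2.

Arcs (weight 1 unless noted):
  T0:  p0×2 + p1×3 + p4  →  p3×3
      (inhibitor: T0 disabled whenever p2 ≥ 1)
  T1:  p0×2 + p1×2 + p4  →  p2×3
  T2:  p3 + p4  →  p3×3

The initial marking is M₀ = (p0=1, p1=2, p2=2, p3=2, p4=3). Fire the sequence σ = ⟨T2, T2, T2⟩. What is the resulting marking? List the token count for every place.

(p0=1, p1=2, p2=2, p3=8, p4=0)

step 1: fire T2:  (p0=1, p1=2, p2=2, p3=2, p4=3) → (p0=1, p1=2, p2=2, p3=4, p4=2)
step 2: fire T2:  (p0=1, p1=2, p2=2, p3=4, p4=2) → (p0=1, p1=2, p2=2, p3=6, p4=1)
step 3: fire T2:  (p0=1, p1=2, p2=2, p3=6, p4=1) → (p0=1, p1=2, p2=2, p3=8, p4=0)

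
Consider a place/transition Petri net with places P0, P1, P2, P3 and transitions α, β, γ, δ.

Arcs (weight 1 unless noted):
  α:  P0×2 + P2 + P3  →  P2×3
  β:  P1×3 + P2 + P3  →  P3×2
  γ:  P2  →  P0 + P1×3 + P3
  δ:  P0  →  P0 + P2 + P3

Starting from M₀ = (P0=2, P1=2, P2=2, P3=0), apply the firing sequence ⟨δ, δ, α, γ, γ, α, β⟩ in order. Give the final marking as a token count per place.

step 1: fire δ:  (P0=2, P1=2, P2=2, P3=0) → (P0=2, P1=2, P2=3, P3=1)
step 2: fire δ:  (P0=2, P1=2, P2=3, P3=1) → (P0=2, P1=2, P2=4, P3=2)
step 3: fire α:  (P0=2, P1=2, P2=4, P3=2) → (P0=0, P1=2, P2=6, P3=1)
step 4: fire γ:  (P0=0, P1=2, P2=6, P3=1) → (P0=1, P1=5, P2=5, P3=2)
step 5: fire γ:  (P0=1, P1=5, P2=5, P3=2) → (P0=2, P1=8, P2=4, P3=3)
step 6: fire α:  (P0=2, P1=8, P2=4, P3=3) → (P0=0, P1=8, P2=6, P3=2)
step 7: fire β:  (P0=0, P1=8, P2=6, P3=2) → (P0=0, P1=5, P2=5, P3=3)

(P0=0, P1=5, P2=5, P3=3)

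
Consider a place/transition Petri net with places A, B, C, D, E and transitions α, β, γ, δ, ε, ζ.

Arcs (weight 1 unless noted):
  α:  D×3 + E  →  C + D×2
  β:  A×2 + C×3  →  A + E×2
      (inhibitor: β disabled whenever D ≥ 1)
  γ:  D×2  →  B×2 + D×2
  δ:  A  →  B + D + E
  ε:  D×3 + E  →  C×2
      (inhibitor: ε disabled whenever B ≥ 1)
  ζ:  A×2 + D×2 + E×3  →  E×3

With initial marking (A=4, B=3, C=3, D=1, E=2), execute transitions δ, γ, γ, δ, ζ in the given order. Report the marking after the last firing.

step 1: fire δ:  (A=4, B=3, C=3, D=1, E=2) → (A=3, B=4, C=3, D=2, E=3)
step 2: fire γ:  (A=3, B=4, C=3, D=2, E=3) → (A=3, B=6, C=3, D=2, E=3)
step 3: fire γ:  (A=3, B=6, C=3, D=2, E=3) → (A=3, B=8, C=3, D=2, E=3)
step 4: fire δ:  (A=3, B=8, C=3, D=2, E=3) → (A=2, B=9, C=3, D=3, E=4)
step 5: fire ζ:  (A=2, B=9, C=3, D=3, E=4) → (A=0, B=9, C=3, D=1, E=4)

(A=0, B=9, C=3, D=1, E=4)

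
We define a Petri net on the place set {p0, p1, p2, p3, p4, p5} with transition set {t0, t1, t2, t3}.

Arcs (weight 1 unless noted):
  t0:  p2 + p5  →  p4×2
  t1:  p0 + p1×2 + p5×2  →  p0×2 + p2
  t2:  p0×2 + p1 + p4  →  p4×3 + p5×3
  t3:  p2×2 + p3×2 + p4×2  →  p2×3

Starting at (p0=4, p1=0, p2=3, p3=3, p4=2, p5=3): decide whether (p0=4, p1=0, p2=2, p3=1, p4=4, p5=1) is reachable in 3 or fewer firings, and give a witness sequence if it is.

step 1: fire t0:  (p0=4, p1=0, p2=3, p3=3, p4=2, p5=3) → (p0=4, p1=0, p2=2, p3=3, p4=4, p5=2)
step 2: fire t3:  (p0=4, p1=0, p2=2, p3=3, p4=4, p5=2) → (p0=4, p1=0, p2=3, p3=1, p4=2, p5=2)
step 3: fire t0:  (p0=4, p1=0, p2=3, p3=1, p4=2, p5=2) → (p0=4, p1=0, p2=2, p3=1, p4=4, p5=1)

YES — reachable via ⟨t0, t3, t0⟩ (3 firings)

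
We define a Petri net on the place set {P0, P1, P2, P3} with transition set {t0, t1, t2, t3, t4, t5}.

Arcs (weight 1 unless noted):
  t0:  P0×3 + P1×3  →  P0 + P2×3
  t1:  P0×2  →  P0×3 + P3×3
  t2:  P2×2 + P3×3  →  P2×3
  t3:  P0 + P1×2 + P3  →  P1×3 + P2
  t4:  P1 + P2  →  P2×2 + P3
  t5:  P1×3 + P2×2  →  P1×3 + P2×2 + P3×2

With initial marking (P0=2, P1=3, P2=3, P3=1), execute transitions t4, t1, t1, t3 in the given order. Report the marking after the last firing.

(P0=3, P1=3, P2=5, P3=7)

step 1: fire t4:  (P0=2, P1=3, P2=3, P3=1) → (P0=2, P1=2, P2=4, P3=2)
step 2: fire t1:  (P0=2, P1=2, P2=4, P3=2) → (P0=3, P1=2, P2=4, P3=5)
step 3: fire t1:  (P0=3, P1=2, P2=4, P3=5) → (P0=4, P1=2, P2=4, P3=8)
step 4: fire t3:  (P0=4, P1=2, P2=4, P3=8) → (P0=3, P1=3, P2=5, P3=7)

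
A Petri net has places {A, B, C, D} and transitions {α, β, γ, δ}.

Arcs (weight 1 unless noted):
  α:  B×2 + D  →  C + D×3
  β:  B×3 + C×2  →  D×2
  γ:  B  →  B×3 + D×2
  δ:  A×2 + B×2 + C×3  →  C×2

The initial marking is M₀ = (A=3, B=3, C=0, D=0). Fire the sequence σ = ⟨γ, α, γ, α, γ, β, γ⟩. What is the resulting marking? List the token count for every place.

step 1: fire γ:  (A=3, B=3, C=0, D=0) → (A=3, B=5, C=0, D=2)
step 2: fire α:  (A=3, B=5, C=0, D=2) → (A=3, B=3, C=1, D=4)
step 3: fire γ:  (A=3, B=3, C=1, D=4) → (A=3, B=5, C=1, D=6)
step 4: fire α:  (A=3, B=5, C=1, D=6) → (A=3, B=3, C=2, D=8)
step 5: fire γ:  (A=3, B=3, C=2, D=8) → (A=3, B=5, C=2, D=10)
step 6: fire β:  (A=3, B=5, C=2, D=10) → (A=3, B=2, C=0, D=12)
step 7: fire γ:  (A=3, B=2, C=0, D=12) → (A=3, B=4, C=0, D=14)

(A=3, B=4, C=0, D=14)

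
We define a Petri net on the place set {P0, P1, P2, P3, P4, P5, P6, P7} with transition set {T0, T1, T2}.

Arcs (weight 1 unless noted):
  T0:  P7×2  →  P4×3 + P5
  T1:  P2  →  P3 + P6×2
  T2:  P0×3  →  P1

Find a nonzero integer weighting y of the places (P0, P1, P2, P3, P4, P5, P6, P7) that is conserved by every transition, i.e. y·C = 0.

Incidence matrix C (rows=places, cols=transitions):
       T0   T1   T2
   P0   0    0   -3
   P1   0    0    1
   P2   0   -1    0
   P3   0    1    0
   P4   3    0    0
   P5   1    0    0
   P6   0    2    0
   P7  -2    0    0

Candidate y = [1, 3, 0, 0, 0, 0, 0, 0]; check y·C column-wise:
  col T0: 1·0 + 3·0 + 0·3 + 0·1 + 0·-2 = 0
  col T1: 1·0 + 3·0 + 0·-1 + 0·1 + 0·2 = 0
  col T2: 1·-3 + 3·1 = 0

y = (P0:1, P1:3, P2:0, P3:0, P4:0, P5:0, P6:0, P7:0)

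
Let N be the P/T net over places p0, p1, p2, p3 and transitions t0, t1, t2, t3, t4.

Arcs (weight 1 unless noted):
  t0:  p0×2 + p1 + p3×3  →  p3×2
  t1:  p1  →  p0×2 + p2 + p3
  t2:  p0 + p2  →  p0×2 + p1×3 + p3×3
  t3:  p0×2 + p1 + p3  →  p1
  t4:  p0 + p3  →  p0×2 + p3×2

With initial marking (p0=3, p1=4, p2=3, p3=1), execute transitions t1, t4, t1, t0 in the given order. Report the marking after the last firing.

(p0=6, p1=1, p2=5, p3=3)

step 1: fire t1:  (p0=3, p1=4, p2=3, p3=1) → (p0=5, p1=3, p2=4, p3=2)
step 2: fire t4:  (p0=5, p1=3, p2=4, p3=2) → (p0=6, p1=3, p2=4, p3=3)
step 3: fire t1:  (p0=6, p1=3, p2=4, p3=3) → (p0=8, p1=2, p2=5, p3=4)
step 4: fire t0:  (p0=8, p1=2, p2=5, p3=4) → (p0=6, p1=1, p2=5, p3=3)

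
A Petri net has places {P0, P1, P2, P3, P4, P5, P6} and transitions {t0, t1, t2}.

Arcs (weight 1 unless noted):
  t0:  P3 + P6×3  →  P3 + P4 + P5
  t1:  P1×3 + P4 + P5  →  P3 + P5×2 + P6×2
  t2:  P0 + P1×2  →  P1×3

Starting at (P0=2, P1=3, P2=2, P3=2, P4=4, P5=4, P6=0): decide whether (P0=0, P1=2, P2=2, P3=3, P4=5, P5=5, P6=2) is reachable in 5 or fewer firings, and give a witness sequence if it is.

NO — not reachable within 5 firings

depth 0: 1 marking
depth 1: 3 markings reached so far
depth 2: 5 markings reached so far
depth 3: 6 markings reached so far
depth 4: 6 markings reached so far
(frontier empty at depth 4; search complete)
target is not among the 6 markings reachable within 5 steps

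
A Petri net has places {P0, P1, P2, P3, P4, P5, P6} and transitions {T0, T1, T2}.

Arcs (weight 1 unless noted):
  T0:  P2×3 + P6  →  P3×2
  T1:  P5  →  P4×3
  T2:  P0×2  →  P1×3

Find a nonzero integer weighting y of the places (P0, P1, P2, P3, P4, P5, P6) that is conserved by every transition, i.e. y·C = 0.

y = (P0:3, P1:2, P2:0, P3:0, P4:0, P5:0, P6:0)

Incidence matrix C (rows=places, cols=transitions):
       T0   T1   T2
   P0   0    0   -2
   P1   0    0    3
   P2  -3    0    0
   P3   2    0    0
   P4   0    3    0
   P5   0   -1    0
   P6  -1    0    0

Candidate y = [3, 2, 0, 0, 0, 0, 0]; check y·C column-wise:
  col T0: 3·0 + 2·0 + 0·-3 + 0·2 + 0·-1 = 0
  col T1: 3·0 + 2·0 + 0·3 + 0·-1 = 0
  col T2: 3·-2 + 2·3 = 0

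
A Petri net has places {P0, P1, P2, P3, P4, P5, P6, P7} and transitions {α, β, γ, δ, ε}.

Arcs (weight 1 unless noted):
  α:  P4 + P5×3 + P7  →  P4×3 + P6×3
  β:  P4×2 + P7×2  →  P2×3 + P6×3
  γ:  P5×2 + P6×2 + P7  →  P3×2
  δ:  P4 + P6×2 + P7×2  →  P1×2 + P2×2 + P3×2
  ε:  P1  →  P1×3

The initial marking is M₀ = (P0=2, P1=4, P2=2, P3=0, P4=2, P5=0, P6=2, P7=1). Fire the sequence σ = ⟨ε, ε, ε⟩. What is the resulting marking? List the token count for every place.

(P0=2, P1=10, P2=2, P3=0, P4=2, P5=0, P6=2, P7=1)

step 1: fire ε:  (P0=2, P1=4, P2=2, P3=0, P4=2, P5=0, P6=2, P7=1) → (P0=2, P1=6, P2=2, P3=0, P4=2, P5=0, P6=2, P7=1)
step 2: fire ε:  (P0=2, P1=6, P2=2, P3=0, P4=2, P5=0, P6=2, P7=1) → (P0=2, P1=8, P2=2, P3=0, P4=2, P5=0, P6=2, P7=1)
step 3: fire ε:  (P0=2, P1=8, P2=2, P3=0, P4=2, P5=0, P6=2, P7=1) → (P0=2, P1=10, P2=2, P3=0, P4=2, P5=0, P6=2, P7=1)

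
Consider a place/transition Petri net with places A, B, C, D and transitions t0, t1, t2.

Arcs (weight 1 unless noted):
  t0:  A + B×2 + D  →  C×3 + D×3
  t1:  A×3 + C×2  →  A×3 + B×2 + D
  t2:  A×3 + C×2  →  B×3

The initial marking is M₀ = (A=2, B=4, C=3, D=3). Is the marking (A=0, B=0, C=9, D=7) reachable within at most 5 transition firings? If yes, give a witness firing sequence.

YES — reachable via ⟨t0, t0⟩ (2 firings)

step 1: fire t0:  (A=2, B=4, C=3, D=3) → (A=1, B=2, C=6, D=5)
step 2: fire t0:  (A=1, B=2, C=6, D=5) → (A=0, B=0, C=9, D=7)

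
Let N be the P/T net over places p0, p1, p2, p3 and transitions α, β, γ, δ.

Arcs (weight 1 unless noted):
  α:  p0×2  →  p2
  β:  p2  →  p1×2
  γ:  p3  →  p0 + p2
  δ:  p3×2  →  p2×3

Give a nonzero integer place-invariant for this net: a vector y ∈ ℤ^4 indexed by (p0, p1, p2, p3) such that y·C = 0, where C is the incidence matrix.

y = (p0:1, p1:1, p2:2, p3:3)

Incidence matrix C (rows=places, cols=transitions):
        α    β    γ    δ
   p0  -2    0    1    0
   p1   0    2    0    0
   p2   1   -1    1    3
   p3   0    0   -1   -2

Candidate y = [1, 1, 2, 3]; check y·C column-wise:
  col α: 1·-2 + 1·0 + 2·1 + 3·0 = 0
  col β: 1·0 + 1·2 + 2·-1 + 3·0 = 0
  col γ: 1·1 + 1·0 + 2·1 + 3·-1 = 0
  col δ: 1·0 + 1·0 + 2·3 + 3·-2 = 0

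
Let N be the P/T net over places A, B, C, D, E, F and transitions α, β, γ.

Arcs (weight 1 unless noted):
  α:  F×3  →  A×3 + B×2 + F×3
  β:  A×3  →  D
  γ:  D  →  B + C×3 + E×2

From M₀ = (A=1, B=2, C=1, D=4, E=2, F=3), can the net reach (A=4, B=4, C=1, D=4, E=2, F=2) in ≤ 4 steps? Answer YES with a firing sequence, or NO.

NO — not reachable within 4 firings

depth 0: 1 marking
depth 1: 3 markings reached so far
depth 2: 7 markings reached so far
depth 3: 13 markings reached so far
depth 4: 22 markings reached so far
target is not among the 22 markings reachable within 4 steps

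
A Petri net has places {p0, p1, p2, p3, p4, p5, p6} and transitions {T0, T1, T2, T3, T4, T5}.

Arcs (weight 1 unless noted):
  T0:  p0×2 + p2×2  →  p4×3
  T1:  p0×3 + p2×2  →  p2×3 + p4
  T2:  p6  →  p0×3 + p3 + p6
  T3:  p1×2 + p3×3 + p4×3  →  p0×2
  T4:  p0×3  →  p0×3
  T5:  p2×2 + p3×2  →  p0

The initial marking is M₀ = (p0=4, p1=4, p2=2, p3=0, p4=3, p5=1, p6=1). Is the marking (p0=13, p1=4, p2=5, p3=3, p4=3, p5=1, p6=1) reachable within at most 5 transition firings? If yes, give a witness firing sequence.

depth 0: 1 marking
depth 1: 4 markings reached so far
depth 2: 7 markings reached so far
depth 3: 13 markings reached so far
depth 4: 21 markings reached so far
depth 5: 34 markings reached so far
target is not among the 34 markings reachable within 5 steps

NO — not reachable within 5 firings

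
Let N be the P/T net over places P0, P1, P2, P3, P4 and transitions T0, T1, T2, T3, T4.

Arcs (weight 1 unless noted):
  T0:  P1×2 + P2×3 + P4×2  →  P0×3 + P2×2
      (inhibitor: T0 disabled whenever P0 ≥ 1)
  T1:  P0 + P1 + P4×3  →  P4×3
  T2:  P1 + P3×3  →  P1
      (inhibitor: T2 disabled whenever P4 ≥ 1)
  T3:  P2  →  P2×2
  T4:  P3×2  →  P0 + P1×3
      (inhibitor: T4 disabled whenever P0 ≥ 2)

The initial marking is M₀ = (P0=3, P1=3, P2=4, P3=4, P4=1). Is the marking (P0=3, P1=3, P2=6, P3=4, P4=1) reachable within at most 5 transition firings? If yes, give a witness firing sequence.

step 1: fire T3:  (P0=3, P1=3, P2=4, P3=4, P4=1) → (P0=3, P1=3, P2=5, P3=4, P4=1)
step 2: fire T3:  (P0=3, P1=3, P2=5, P3=4, P4=1) → (P0=3, P1=3, P2=6, P3=4, P4=1)

YES — reachable via ⟨T3, T3⟩ (2 firings)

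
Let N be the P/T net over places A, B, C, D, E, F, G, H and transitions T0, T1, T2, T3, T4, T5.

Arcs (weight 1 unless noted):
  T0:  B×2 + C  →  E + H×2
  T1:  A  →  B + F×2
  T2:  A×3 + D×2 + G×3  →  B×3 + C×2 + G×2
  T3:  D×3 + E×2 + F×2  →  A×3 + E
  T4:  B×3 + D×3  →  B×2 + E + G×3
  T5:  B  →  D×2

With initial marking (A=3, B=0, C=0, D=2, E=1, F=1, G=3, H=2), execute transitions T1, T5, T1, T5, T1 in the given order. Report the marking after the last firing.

step 1: fire T1:  (A=3, B=0, C=0, D=2, E=1, F=1, G=3, H=2) → (A=2, B=1, C=0, D=2, E=1, F=3, G=3, H=2)
step 2: fire T5:  (A=2, B=1, C=0, D=2, E=1, F=3, G=3, H=2) → (A=2, B=0, C=0, D=4, E=1, F=3, G=3, H=2)
step 3: fire T1:  (A=2, B=0, C=0, D=4, E=1, F=3, G=3, H=2) → (A=1, B=1, C=0, D=4, E=1, F=5, G=3, H=2)
step 4: fire T5:  (A=1, B=1, C=0, D=4, E=1, F=5, G=3, H=2) → (A=1, B=0, C=0, D=6, E=1, F=5, G=3, H=2)
step 5: fire T1:  (A=1, B=0, C=0, D=6, E=1, F=5, G=3, H=2) → (A=0, B=1, C=0, D=6, E=1, F=7, G=3, H=2)

(A=0, B=1, C=0, D=6, E=1, F=7, G=3, H=2)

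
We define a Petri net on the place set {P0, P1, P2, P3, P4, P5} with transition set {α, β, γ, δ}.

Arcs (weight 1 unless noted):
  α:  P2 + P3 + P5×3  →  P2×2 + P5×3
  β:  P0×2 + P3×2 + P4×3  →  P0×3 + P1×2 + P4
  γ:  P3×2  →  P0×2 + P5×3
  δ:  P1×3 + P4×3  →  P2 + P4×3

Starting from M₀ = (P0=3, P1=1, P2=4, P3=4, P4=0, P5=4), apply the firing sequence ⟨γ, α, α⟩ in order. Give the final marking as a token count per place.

step 1: fire γ:  (P0=3, P1=1, P2=4, P3=4, P4=0, P5=4) → (P0=5, P1=1, P2=4, P3=2, P4=0, P5=7)
step 2: fire α:  (P0=5, P1=1, P2=4, P3=2, P4=0, P5=7) → (P0=5, P1=1, P2=5, P3=1, P4=0, P5=7)
step 3: fire α:  (P0=5, P1=1, P2=5, P3=1, P4=0, P5=7) → (P0=5, P1=1, P2=6, P3=0, P4=0, P5=7)

(P0=5, P1=1, P2=6, P3=0, P4=0, P5=7)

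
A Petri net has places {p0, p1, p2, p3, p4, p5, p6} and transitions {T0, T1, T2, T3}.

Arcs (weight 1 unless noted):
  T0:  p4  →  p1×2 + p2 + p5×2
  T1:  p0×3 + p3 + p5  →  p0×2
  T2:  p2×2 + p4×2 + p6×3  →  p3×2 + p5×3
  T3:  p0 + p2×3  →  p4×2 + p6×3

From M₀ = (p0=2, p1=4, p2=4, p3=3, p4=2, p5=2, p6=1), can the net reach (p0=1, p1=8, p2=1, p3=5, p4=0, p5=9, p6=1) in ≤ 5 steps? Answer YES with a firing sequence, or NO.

step 1: fire T0:  (p0=2, p1=4, p2=4, p3=3, p4=2, p5=2, p6=1) → (p0=2, p1=6, p2=5, p3=3, p4=1, p5=4, p6=1)
step 2: fire T0:  (p0=2, p1=6, p2=5, p3=3, p4=1, p5=4, p6=1) → (p0=2, p1=8, p2=6, p3=3, p4=0, p5=6, p6=1)
step 3: fire T3:  (p0=2, p1=8, p2=6, p3=3, p4=0, p5=6, p6=1) → (p0=1, p1=8, p2=3, p3=3, p4=2, p5=6, p6=4)
step 4: fire T2:  (p0=1, p1=8, p2=3, p3=3, p4=2, p5=6, p6=4) → (p0=1, p1=8, p2=1, p3=5, p4=0, p5=9, p6=1)

YES — reachable via ⟨T0, T0, T3, T2⟩ (4 firings)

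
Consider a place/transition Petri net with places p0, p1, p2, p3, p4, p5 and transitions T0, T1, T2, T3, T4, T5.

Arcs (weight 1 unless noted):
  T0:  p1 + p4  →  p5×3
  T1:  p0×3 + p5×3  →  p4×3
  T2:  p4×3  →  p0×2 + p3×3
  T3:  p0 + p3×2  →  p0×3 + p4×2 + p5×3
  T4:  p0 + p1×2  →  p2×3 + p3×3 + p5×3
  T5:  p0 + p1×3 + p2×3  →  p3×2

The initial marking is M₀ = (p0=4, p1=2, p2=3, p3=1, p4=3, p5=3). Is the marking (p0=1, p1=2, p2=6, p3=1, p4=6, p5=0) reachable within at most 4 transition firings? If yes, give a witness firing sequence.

depth 0: 1 marking
depth 1: 5 markings reached so far
depth 2: 12 markings reached so far
depth 3: 22 markings reached so far
depth 4: 35 markings reached so far
target is not among the 35 markings reachable within 4 steps

NO — not reachable within 4 firings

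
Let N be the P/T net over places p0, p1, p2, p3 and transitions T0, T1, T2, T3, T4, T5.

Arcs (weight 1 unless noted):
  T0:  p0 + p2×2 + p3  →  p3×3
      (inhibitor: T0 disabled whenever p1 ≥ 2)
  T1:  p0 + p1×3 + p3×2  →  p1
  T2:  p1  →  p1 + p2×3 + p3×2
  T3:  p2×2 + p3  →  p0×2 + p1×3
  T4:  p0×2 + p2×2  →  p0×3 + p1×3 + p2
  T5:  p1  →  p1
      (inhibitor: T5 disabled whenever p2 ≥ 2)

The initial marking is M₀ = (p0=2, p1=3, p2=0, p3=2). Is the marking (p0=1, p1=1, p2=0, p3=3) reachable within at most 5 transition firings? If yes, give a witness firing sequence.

depth 0: 1 marking
depth 1: 3 markings reached so far
depth 2: 7 markings reached so far
depth 3: 16 markings reached so far
depth 4: 29 markings reached so far
depth 5: 50 markings reached so far
target is not among the 50 markings reachable within 5 steps

NO — not reachable within 5 firings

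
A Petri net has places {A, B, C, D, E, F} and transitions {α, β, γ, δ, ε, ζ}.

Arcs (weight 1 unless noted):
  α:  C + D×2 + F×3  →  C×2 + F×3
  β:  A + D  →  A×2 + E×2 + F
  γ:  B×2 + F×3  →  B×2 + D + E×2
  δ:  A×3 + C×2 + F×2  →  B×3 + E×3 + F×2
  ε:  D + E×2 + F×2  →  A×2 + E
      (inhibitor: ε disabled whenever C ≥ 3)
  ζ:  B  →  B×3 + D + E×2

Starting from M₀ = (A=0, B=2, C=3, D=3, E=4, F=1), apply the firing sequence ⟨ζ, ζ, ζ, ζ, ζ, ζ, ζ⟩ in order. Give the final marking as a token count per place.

step 1: fire ζ:  (A=0, B=2, C=3, D=3, E=4, F=1) → (A=0, B=4, C=3, D=4, E=6, F=1)
step 2: fire ζ:  (A=0, B=4, C=3, D=4, E=6, F=1) → (A=0, B=6, C=3, D=5, E=8, F=1)
step 3: fire ζ:  (A=0, B=6, C=3, D=5, E=8, F=1) → (A=0, B=8, C=3, D=6, E=10, F=1)
step 4: fire ζ:  (A=0, B=8, C=3, D=6, E=10, F=1) → (A=0, B=10, C=3, D=7, E=12, F=1)
step 5: fire ζ:  (A=0, B=10, C=3, D=7, E=12, F=1) → (A=0, B=12, C=3, D=8, E=14, F=1)
step 6: fire ζ:  (A=0, B=12, C=3, D=8, E=14, F=1) → (A=0, B=14, C=3, D=9, E=16, F=1)
step 7: fire ζ:  (A=0, B=14, C=3, D=9, E=16, F=1) → (A=0, B=16, C=3, D=10, E=18, F=1)

(A=0, B=16, C=3, D=10, E=18, F=1)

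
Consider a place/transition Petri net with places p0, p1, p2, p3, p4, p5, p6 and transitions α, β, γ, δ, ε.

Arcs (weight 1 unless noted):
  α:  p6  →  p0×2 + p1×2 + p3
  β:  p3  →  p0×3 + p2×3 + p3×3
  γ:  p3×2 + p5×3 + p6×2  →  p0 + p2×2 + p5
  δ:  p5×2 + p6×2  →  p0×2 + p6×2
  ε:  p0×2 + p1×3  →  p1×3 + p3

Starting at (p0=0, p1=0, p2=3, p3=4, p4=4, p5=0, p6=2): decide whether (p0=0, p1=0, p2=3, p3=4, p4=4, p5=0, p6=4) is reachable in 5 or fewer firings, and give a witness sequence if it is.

NO — not reachable within 5 firings

depth 0: 1 marking
depth 1: 3 markings reached so far
depth 2: 6 markings reached so far
depth 3: 10 markings reached so far
depth 4: 15 markings reached so far
depth 5: 20 markings reached so far
target is not among the 20 markings reachable within 5 steps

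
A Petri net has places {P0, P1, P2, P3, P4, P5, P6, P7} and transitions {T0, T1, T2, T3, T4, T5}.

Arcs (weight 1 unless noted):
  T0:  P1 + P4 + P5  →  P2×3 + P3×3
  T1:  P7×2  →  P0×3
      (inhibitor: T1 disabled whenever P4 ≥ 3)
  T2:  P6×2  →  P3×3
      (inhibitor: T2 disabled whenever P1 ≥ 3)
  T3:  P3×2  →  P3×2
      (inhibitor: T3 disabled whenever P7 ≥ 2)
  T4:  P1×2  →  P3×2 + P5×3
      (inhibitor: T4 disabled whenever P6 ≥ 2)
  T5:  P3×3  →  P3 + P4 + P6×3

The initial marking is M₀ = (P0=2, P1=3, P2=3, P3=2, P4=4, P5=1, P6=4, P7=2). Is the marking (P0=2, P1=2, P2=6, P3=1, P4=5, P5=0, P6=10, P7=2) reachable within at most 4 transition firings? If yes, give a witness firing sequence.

step 1: fire T0:  (P0=2, P1=3, P2=3, P3=2, P4=4, P5=1, P6=4, P7=2) → (P0=2, P1=2, P2=6, P3=5, P4=3, P5=0, P6=4, P7=2)
step 2: fire T5:  (P0=2, P1=2, P2=6, P3=5, P4=3, P5=0, P6=4, P7=2) → (P0=2, P1=2, P2=6, P3=3, P4=4, P5=0, P6=7, P7=2)
step 3: fire T5:  (P0=2, P1=2, P2=6, P3=3, P4=4, P5=0, P6=7, P7=2) → (P0=2, P1=2, P2=6, P3=1, P4=5, P5=0, P6=10, P7=2)

YES — reachable via ⟨T0, T5, T5⟩ (3 firings)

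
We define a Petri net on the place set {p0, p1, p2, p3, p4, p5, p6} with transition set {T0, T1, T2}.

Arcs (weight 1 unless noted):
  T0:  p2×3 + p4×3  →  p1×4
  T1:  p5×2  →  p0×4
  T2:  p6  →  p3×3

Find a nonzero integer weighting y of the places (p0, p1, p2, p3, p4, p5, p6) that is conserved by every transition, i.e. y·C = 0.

Incidence matrix C (rows=places, cols=transitions):
       T0   T1   T2
   p0   0    4    0
   p1   4    0    0
   p2  -3    0    0
   p3   0    0    3
   p4  -3    0    0
   p5   0   -2    0
   p6   0    0   -1

Candidate y = [0, 3, 4, 0, 0, 0, 0]; check y·C column-wise:
  col T0: 3·4 + 4·-3 + 0·-3 = 0
  col T1: 0·4 + 3·0 + 4·0 + 0·-2 = 0
  col T2: 3·0 + 4·0 + 0·3 + 0·-1 = 0

y = (p0:0, p1:3, p2:4, p3:0, p4:0, p5:0, p6:0)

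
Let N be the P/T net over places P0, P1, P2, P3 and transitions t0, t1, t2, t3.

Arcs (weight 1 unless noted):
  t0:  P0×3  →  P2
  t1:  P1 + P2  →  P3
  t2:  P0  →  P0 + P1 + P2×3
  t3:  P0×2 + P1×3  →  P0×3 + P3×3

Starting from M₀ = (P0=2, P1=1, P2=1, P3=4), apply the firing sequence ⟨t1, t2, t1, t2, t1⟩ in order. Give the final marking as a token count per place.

step 1: fire t1:  (P0=2, P1=1, P2=1, P3=4) → (P0=2, P1=0, P2=0, P3=5)
step 2: fire t2:  (P0=2, P1=0, P2=0, P3=5) → (P0=2, P1=1, P2=3, P3=5)
step 3: fire t1:  (P0=2, P1=1, P2=3, P3=5) → (P0=2, P1=0, P2=2, P3=6)
step 4: fire t2:  (P0=2, P1=0, P2=2, P3=6) → (P0=2, P1=1, P2=5, P3=6)
step 5: fire t1:  (P0=2, P1=1, P2=5, P3=6) → (P0=2, P1=0, P2=4, P3=7)

(P0=2, P1=0, P2=4, P3=7)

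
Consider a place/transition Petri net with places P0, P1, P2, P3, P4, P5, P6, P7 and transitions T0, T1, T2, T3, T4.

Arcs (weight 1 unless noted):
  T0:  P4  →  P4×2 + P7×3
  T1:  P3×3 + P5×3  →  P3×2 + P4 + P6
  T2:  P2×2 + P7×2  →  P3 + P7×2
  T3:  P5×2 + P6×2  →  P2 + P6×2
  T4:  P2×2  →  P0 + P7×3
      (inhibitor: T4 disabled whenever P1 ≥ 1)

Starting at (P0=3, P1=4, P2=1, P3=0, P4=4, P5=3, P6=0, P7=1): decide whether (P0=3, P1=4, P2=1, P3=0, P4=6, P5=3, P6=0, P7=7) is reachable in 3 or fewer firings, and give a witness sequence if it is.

YES — reachable via ⟨T0, T0⟩ (2 firings)

step 1: fire T0:  (P0=3, P1=4, P2=1, P3=0, P4=4, P5=3, P6=0, P7=1) → (P0=3, P1=4, P2=1, P3=0, P4=5, P5=3, P6=0, P7=4)
step 2: fire T0:  (P0=3, P1=4, P2=1, P3=0, P4=5, P5=3, P6=0, P7=4) → (P0=3, P1=4, P2=1, P3=0, P4=6, P5=3, P6=0, P7=7)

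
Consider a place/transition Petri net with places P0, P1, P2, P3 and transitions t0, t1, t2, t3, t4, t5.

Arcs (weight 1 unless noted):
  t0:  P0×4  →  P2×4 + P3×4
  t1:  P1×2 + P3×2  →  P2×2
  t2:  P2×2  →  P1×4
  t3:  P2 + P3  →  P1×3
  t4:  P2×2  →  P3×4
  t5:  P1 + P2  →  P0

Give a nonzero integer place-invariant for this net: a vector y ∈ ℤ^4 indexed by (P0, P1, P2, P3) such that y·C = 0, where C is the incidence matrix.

Incidence matrix C (rows=places, cols=transitions):
       t0   t1   t2   t3   t4   t5
   P0  -4    0    0    0    0    1
   P1   0   -2    4    3    0   -1
   P2   4    2   -2   -1   -2   -1
   P3   4   -2    0   -1    4    0

Candidate y = [3, 1, 2, 1]; check y·C column-wise:
  col t0: 3·-4 + 1·0 + 2·4 + 1·4 = 0
  col t1: 3·0 + 1·-2 + 2·2 + 1·-2 = 0
  col t2: 3·0 + 1·4 + 2·-2 + 1·0 = 0
  col t3: 3·0 + 1·3 + 2·-1 + 1·-1 = 0
  col t4: 3·0 + 1·0 + 2·-2 + 1·4 = 0
  col t5: 3·1 + 1·-1 + 2·-1 + 1·0 = 0

y = (P0:3, P1:1, P2:2, P3:1)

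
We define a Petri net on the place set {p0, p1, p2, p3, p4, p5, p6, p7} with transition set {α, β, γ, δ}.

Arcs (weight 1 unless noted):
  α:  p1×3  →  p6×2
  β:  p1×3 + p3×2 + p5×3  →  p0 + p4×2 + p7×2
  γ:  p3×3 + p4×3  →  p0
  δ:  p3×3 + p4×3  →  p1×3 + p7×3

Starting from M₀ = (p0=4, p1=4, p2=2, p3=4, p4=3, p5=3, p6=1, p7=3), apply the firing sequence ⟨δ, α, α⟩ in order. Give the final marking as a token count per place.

step 1: fire δ:  (p0=4, p1=4, p2=2, p3=4, p4=3, p5=3, p6=1, p7=3) → (p0=4, p1=7, p2=2, p3=1, p4=0, p5=3, p6=1, p7=6)
step 2: fire α:  (p0=4, p1=7, p2=2, p3=1, p4=0, p5=3, p6=1, p7=6) → (p0=4, p1=4, p2=2, p3=1, p4=0, p5=3, p6=3, p7=6)
step 3: fire α:  (p0=4, p1=4, p2=2, p3=1, p4=0, p5=3, p6=3, p7=6) → (p0=4, p1=1, p2=2, p3=1, p4=0, p5=3, p6=5, p7=6)

(p0=4, p1=1, p2=2, p3=1, p4=0, p5=3, p6=5, p7=6)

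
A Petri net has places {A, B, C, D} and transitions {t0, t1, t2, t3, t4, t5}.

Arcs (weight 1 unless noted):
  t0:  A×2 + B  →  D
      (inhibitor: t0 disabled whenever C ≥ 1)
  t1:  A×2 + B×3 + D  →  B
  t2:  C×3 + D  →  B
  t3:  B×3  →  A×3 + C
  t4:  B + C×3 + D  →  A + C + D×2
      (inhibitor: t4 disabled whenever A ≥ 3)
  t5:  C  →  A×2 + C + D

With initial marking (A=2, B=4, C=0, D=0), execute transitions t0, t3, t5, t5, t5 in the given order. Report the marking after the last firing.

step 1: fire t0:  (A=2, B=4, C=0, D=0) → (A=0, B=3, C=0, D=1)
step 2: fire t3:  (A=0, B=3, C=0, D=1) → (A=3, B=0, C=1, D=1)
step 3: fire t5:  (A=3, B=0, C=1, D=1) → (A=5, B=0, C=1, D=2)
step 4: fire t5:  (A=5, B=0, C=1, D=2) → (A=7, B=0, C=1, D=3)
step 5: fire t5:  (A=7, B=0, C=1, D=3) → (A=9, B=0, C=1, D=4)

(A=9, B=0, C=1, D=4)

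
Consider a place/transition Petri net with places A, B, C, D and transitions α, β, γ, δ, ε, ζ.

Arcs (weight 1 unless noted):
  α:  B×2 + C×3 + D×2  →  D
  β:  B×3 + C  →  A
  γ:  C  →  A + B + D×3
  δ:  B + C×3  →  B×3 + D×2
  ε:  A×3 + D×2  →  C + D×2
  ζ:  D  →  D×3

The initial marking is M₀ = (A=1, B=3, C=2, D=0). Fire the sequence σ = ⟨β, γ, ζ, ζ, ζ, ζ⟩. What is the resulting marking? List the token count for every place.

(A=3, B=1, C=0, D=11)

step 1: fire β:  (A=1, B=3, C=2, D=0) → (A=2, B=0, C=1, D=0)
step 2: fire γ:  (A=2, B=0, C=1, D=0) → (A=3, B=1, C=0, D=3)
step 3: fire ζ:  (A=3, B=1, C=0, D=3) → (A=3, B=1, C=0, D=5)
step 4: fire ζ:  (A=3, B=1, C=0, D=5) → (A=3, B=1, C=0, D=7)
step 5: fire ζ:  (A=3, B=1, C=0, D=7) → (A=3, B=1, C=0, D=9)
step 6: fire ζ:  (A=3, B=1, C=0, D=9) → (A=3, B=1, C=0, D=11)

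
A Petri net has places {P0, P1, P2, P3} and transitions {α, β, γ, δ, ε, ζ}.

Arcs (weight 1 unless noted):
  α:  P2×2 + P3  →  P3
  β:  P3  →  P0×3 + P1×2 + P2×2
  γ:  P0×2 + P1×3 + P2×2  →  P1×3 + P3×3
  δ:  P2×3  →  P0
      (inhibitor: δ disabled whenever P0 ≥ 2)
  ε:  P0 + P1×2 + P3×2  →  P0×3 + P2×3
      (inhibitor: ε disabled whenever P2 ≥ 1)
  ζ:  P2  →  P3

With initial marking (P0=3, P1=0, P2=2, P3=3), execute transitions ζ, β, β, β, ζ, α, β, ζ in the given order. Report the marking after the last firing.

(P0=15, P1=8, P2=5, P3=2)

step 1: fire ζ:  (P0=3, P1=0, P2=2, P3=3) → (P0=3, P1=0, P2=1, P3=4)
step 2: fire β:  (P0=3, P1=0, P2=1, P3=4) → (P0=6, P1=2, P2=3, P3=3)
step 3: fire β:  (P0=6, P1=2, P2=3, P3=3) → (P0=9, P1=4, P2=5, P3=2)
step 4: fire β:  (P0=9, P1=4, P2=5, P3=2) → (P0=12, P1=6, P2=7, P3=1)
step 5: fire ζ:  (P0=12, P1=6, P2=7, P3=1) → (P0=12, P1=6, P2=6, P3=2)
step 6: fire α:  (P0=12, P1=6, P2=6, P3=2) → (P0=12, P1=6, P2=4, P3=2)
step 7: fire β:  (P0=12, P1=6, P2=4, P3=2) → (P0=15, P1=8, P2=6, P3=1)
step 8: fire ζ:  (P0=15, P1=8, P2=6, P3=1) → (P0=15, P1=8, P2=5, P3=2)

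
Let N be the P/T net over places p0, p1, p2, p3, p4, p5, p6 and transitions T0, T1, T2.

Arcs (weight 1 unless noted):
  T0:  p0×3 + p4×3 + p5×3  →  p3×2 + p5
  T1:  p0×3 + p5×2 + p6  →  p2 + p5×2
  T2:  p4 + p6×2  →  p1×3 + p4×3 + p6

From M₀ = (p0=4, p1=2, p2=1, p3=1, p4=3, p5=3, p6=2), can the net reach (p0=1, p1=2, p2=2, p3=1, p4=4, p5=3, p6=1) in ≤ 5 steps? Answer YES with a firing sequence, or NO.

NO — not reachable within 5 firings

depth 0: 1 marking
depth 1: 4 markings reached so far
depth 2: 6 markings reached so far
depth 3: 6 markings reached so far
(frontier empty at depth 3; search complete)
target is not among the 6 markings reachable within 5 steps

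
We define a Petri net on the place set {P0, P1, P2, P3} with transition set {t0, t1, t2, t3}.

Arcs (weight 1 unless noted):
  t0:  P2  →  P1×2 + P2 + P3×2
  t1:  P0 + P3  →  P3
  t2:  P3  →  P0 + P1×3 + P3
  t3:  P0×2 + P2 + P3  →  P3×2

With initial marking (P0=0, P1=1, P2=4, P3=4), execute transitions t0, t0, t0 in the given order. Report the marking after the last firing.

step 1: fire t0:  (P0=0, P1=1, P2=4, P3=4) → (P0=0, P1=3, P2=4, P3=6)
step 2: fire t0:  (P0=0, P1=3, P2=4, P3=6) → (P0=0, P1=5, P2=4, P3=8)
step 3: fire t0:  (P0=0, P1=5, P2=4, P3=8) → (P0=0, P1=7, P2=4, P3=10)

(P0=0, P1=7, P2=4, P3=10)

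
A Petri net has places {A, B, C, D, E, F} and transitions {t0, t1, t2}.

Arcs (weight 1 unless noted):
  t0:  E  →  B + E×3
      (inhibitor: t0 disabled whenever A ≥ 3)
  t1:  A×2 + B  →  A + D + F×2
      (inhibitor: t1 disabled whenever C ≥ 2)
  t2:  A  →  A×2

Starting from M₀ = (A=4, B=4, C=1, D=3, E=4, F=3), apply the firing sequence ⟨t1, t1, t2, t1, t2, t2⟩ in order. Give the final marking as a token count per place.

(A=4, B=1, C=1, D=6, E=4, F=9)

step 1: fire t1:  (A=4, B=4, C=1, D=3, E=4, F=3) → (A=3, B=3, C=1, D=4, E=4, F=5)
step 2: fire t1:  (A=3, B=3, C=1, D=4, E=4, F=5) → (A=2, B=2, C=1, D=5, E=4, F=7)
step 3: fire t2:  (A=2, B=2, C=1, D=5, E=4, F=7) → (A=3, B=2, C=1, D=5, E=4, F=7)
step 4: fire t1:  (A=3, B=2, C=1, D=5, E=4, F=7) → (A=2, B=1, C=1, D=6, E=4, F=9)
step 5: fire t2:  (A=2, B=1, C=1, D=6, E=4, F=9) → (A=3, B=1, C=1, D=6, E=4, F=9)
step 6: fire t2:  (A=3, B=1, C=1, D=6, E=4, F=9) → (A=4, B=1, C=1, D=6, E=4, F=9)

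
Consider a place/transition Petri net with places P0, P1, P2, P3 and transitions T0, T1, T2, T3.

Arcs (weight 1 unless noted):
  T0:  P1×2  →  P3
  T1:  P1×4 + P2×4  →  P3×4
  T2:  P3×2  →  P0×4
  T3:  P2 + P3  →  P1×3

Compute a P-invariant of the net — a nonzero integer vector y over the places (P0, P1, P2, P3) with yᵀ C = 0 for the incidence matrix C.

y = (P0:1, P1:1, P2:1, P3:2)

Incidence matrix C (rows=places, cols=transitions):
       T0   T1   T2   T3
   P0   0    0    4    0
   P1  -2   -4    0    3
   P2   0   -4    0   -1
   P3   1    4   -2   -1

Candidate y = [1, 1, 1, 2]; check y·C column-wise:
  col T0: 1·0 + 1·-2 + 1·0 + 2·1 = 0
  col T1: 1·0 + 1·-4 + 1·-4 + 2·4 = 0
  col T2: 1·4 + 1·0 + 1·0 + 2·-2 = 0
  col T3: 1·0 + 1·3 + 1·-1 + 2·-1 = 0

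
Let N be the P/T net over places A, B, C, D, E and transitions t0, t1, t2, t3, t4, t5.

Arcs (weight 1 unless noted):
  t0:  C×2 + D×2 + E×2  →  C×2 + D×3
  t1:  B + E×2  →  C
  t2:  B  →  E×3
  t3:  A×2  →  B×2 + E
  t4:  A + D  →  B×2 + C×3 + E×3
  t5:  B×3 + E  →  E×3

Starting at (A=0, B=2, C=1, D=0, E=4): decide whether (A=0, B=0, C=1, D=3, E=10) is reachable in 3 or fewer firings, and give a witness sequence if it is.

NO — not reachable within 3 firings

depth 0: 1 marking
depth 1: 3 markings reached so far
depth 2: 6 markings reached so far
depth 3: 6 markings reached so far
(frontier empty at depth 3; search complete)
target is not among the 6 markings reachable within 3 steps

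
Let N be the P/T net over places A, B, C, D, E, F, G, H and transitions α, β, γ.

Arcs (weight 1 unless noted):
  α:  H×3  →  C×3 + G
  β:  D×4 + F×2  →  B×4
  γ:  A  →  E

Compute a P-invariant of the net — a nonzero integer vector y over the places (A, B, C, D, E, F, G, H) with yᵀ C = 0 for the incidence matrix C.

Incidence matrix C (rows=places, cols=transitions):
        α    β    γ
    A   0    0   -1
    B   0    4    0
    C   3    0    0
    D   0   -4    0
    E   0    0    1
    F   0   -2    0
    G   1    0    0
    H  -3    0    0

Candidate y = [0, 1, 0, 1, 0, 0, 0, 0]; check y·C column-wise:
  col α: 1·0 + 0·3 + 1·0 + 0·1 + 0·-3 = 0
  col β: 1·4 + 1·-4 + 0·-2 = 0
  col γ: 0·-1 + 1·0 + 1·0 + 0·1 = 0

y = (A:0, B:1, C:0, D:1, E:0, F:0, G:0, H:0)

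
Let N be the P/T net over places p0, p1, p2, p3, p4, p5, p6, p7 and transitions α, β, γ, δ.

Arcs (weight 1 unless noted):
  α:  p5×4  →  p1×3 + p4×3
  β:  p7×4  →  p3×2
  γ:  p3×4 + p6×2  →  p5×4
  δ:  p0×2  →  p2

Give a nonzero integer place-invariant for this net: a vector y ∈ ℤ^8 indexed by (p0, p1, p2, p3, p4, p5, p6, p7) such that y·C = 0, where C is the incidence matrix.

Incidence matrix C (rows=places, cols=transitions):
        α    β    γ    δ
   p0   0    0    0   -2
   p1   3    0    0    0
   p2   0    0    0    1
   p3   0    2   -4    0
   p4   3    0    0    0
   p5  -4    0    4    0
   p6   0    0   -2    0
   p7   0   -4    0    0

Candidate y = [1, 0, 2, 0, 0, 0, 0, 0]; check y·C column-wise:
  col α: 1·0 + 0·3 + 2·0 + 0·3 + 0·-4 = 0
  col β: 1·0 + 2·0 + 0·2 + 0·-4 = 0
  col γ: 1·0 + 2·0 + 0·-4 + 0·4 + 0·-2 = 0
  col δ: 1·-2 + 2·1 = 0

y = (p0:1, p1:0, p2:2, p3:0, p4:0, p5:0, p6:0, p7:0)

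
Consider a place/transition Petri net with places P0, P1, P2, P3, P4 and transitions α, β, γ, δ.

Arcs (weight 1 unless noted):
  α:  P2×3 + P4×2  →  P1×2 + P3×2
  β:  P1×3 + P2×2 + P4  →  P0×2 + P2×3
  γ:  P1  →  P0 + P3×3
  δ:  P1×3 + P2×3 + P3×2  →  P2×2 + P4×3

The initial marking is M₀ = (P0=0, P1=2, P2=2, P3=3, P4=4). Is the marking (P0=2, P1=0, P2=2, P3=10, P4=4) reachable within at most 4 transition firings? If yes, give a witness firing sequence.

depth 0: 1 marking
depth 1: 2 markings reached so far
depth 2: 3 markings reached so far
depth 3: 3 markings reached so far
(frontier empty at depth 3; search complete)
target is not among the 3 markings reachable within 4 steps

NO — not reachable within 4 firings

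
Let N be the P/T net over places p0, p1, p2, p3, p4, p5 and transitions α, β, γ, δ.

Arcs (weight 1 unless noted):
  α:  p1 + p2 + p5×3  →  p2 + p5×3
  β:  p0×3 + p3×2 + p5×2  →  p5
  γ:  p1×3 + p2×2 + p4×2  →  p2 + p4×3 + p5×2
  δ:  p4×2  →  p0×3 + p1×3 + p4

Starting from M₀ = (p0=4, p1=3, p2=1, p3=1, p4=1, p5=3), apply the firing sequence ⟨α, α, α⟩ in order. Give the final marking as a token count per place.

(p0=4, p1=0, p2=1, p3=1, p4=1, p5=3)

step 1: fire α:  (p0=4, p1=3, p2=1, p3=1, p4=1, p5=3) → (p0=4, p1=2, p2=1, p3=1, p4=1, p5=3)
step 2: fire α:  (p0=4, p1=2, p2=1, p3=1, p4=1, p5=3) → (p0=4, p1=1, p2=1, p3=1, p4=1, p5=3)
step 3: fire α:  (p0=4, p1=1, p2=1, p3=1, p4=1, p5=3) → (p0=4, p1=0, p2=1, p3=1, p4=1, p5=3)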